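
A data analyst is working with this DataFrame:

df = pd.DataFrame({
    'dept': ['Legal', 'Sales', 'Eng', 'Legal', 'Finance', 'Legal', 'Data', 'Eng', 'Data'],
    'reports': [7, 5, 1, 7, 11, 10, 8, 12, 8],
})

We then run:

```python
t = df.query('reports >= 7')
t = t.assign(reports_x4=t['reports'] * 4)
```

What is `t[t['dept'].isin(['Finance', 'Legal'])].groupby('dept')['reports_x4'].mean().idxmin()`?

filter rows where reports >= 7:
      dept  reports
0    Legal        7
3    Legal        7
4  Finance       11
5    Legal       10
6     Data        8
7      Eng       12
8     Data        8
add column reports_x4 = t['reports'] * 4:
      dept  reports  reports_x4
0    Legal        7          28
3    Legal        7          28
4  Finance       11          44
5    Legal       10          40
6     Data        8          32
7      Eng       12          48
8     Data        8          32
filter rows where dept in ['Finance', 'Legal']:
      dept  reports  reports_x4
0    Legal        7          28
3    Legal        7          28
4  Finance       11          44
5    Legal       10          40
group by dept, mean of reports_x4:
dept
Finance    44.0
Legal      32.0
Name: reports_x4, dtype: float64
Finally, label with the smallest value = Legal.

Legal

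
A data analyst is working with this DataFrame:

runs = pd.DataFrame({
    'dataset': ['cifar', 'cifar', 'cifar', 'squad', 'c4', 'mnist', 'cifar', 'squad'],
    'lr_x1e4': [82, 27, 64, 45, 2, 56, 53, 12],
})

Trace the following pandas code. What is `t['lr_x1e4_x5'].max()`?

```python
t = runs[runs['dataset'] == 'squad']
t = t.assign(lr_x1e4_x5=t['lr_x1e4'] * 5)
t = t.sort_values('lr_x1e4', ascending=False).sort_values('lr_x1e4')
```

filter rows where dataset == 'squad':
  dataset  lr_x1e4
3   squad       45
7   squad       12
add column lr_x1e4_x5 = t['lr_x1e4'] * 5:
  dataset  lr_x1e4  lr_x1e4_x5
3   squad       45         225
7   squad       12          60
sort by lr_x1e4 descending:
  dataset  lr_x1e4  lr_x1e4_x5
3   squad       45         225
7   squad       12          60
sort by lr_x1e4:
  dataset  lr_x1e4  lr_x1e4_x5
7   squad       12          60
3   squad       45         225

225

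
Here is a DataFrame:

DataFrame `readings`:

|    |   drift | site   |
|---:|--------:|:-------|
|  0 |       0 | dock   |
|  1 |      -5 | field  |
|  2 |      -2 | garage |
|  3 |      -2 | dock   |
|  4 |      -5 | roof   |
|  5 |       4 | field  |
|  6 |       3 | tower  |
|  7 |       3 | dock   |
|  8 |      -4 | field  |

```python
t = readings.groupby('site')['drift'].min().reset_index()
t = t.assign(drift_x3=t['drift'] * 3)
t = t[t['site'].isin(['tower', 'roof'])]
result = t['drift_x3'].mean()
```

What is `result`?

-3.0

group by site, min of drift:
site
dock     -2
field    -5
garage   -2
roof     -5
tower     3
Name: drift, dtype: int64
reset_index():
     site  drift
0    dock     -2
1   field     -5
2  garage     -2
3    roof     -5
4   tower      3
add column drift_x3 = t['drift'] * 3:
     site  drift  drift_x3
0    dock     -2        -6
1   field     -5       -15
2  garage     -2        -6
3    roof     -5       -15
4   tower      3         9
filter rows where site in ['tower', 'roof']:
    site  drift  drift_x3
3   roof     -5       -15
4  tower      3         9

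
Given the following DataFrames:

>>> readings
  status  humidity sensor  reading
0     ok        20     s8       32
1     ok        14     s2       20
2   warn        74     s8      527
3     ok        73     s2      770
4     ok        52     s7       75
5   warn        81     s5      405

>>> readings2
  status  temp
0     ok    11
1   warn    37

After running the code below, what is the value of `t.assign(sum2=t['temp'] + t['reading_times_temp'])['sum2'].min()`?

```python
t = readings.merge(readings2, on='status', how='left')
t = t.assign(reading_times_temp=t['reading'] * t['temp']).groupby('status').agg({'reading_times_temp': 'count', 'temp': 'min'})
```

merge on 'status' (how='left') → 6 rows:
  status  humidity sensor  reading  temp
0     ok        20     s8       32    11
1     ok        14     s2       20    11
2   warn        74     s8      527    37
3     ok        73     s2      770    11
4     ok        52     s7       75    11
5   warn        81     s5      405    37
add column reading_times_temp = t['reading'] * t['temp']:
  status  humidity sensor  reading  temp  reading_times_temp
0     ok        20     s8       32    11                 352
1     ok        14     s2       20    11                 220
2   warn        74     s8      527    37               19499
3     ok        73     s2      770    11                8470
4     ok        52     s7       75    11                 825
5   warn        81     s5      405    37               14985
group by status: count(reading_times_temp), min(temp):
        reading_times_temp  temp
status                          
ok                       4    11
warn                     2    37
add column sum2 = t['temp'] + t['reading_times_temp']:
        reading_times_temp  temp  sum2
status                                
ok                       4    11    15
warn                     2    37    39
So min() = 15.

15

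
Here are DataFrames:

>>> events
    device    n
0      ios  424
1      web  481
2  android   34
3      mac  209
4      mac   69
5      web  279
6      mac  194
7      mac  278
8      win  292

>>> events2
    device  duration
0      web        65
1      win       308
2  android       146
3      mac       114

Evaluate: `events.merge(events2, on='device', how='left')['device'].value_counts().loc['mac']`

4

merge on 'device' (how='left') → 9 rows:
    device    n  duration
0      ios  424       NaN
1      web  481      65.0
2  android   34     146.0
3      mac  209     114.0
4      mac   69     114.0
5      web  279      65.0
6      mac  194     114.0
7      mac  278     114.0
8      win  292     308.0
value_counts of device:
device
mac        4
web        2
ios        1
android    1
win        1
Name: count, dtype: int64
Reading off the value at index 'mac', we get 4.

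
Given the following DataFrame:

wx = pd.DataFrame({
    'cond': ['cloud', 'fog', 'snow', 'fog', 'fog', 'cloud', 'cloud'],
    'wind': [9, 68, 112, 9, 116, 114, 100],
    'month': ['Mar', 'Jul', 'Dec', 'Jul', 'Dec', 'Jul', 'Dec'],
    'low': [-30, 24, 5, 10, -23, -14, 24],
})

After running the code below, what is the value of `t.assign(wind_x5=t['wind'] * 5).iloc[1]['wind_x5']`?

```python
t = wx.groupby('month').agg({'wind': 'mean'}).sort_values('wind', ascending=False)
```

group by month, mean of wind:
             wind
month            
Dec    109.333333
Jul     63.666667
Mar      9.000000
sort by wind descending:
             wind
month            
Dec    109.333333
Jul     63.666667
Mar      9.000000
add column wind_x5 = t['wind'] * 5:
             wind     wind_x5
month                        
Dec    109.333333  546.666667
Jul     63.666667  318.333333
Mar      9.000000   45.000000
Reading off the value at position 1, column 'wind_x5', we get 318.333333333.

318.333333333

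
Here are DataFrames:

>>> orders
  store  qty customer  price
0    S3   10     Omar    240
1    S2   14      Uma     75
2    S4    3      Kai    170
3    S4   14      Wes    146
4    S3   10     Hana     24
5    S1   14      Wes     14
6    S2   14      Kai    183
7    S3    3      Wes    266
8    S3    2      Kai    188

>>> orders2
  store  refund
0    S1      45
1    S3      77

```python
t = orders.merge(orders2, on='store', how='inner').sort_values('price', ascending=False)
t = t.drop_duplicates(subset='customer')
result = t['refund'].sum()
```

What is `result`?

308

merge on 'store' (how='inner') → 5 rows:
  store  qty customer  price  refund
0    S3   10     Omar    240      77
1    S3   10     Hana     24      77
2    S1   14      Wes     14      45
3    S3    3      Wes    266      77
4    S3    2      Kai    188      77
sort by price descending:
  store  qty customer  price  refund
3    S3    3      Wes    266      77
0    S3   10     Omar    240      77
4    S3    2      Kai    188      77
1    S3   10     Hana     24      77
2    S1   14      Wes     14      45
drop duplicate customer (keep=first):
  store  qty customer  price  refund
3    S3    3      Wes    266      77
0    S3   10     Omar    240      77
4    S3    2      Kai    188      77
1    S3   10     Hana     24      77
Finally, sum of column 'refund' = 308.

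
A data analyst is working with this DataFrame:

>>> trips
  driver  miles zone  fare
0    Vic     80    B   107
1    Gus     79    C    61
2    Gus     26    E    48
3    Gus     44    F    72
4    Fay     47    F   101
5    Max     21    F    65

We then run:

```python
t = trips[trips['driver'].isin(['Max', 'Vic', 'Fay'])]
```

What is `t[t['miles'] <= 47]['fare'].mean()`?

83.0

filter rows where driver in ['Max', 'Vic', 'Fay']:
  driver  miles zone  fare
0    Vic     80    B   107
4    Fay     47    F   101
5    Max     21    F    65
filter rows where miles <= 47:
  driver  miles zone  fare
4    Fay     47    F   101
5    Max     21    F    65
The mean of column 'fare' is 83.0.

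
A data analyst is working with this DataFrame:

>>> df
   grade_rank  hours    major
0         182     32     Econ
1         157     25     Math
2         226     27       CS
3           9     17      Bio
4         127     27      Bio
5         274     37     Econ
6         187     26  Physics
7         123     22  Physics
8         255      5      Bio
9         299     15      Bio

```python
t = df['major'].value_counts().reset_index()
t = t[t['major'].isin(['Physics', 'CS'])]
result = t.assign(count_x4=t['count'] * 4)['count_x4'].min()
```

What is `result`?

value_counts of major:
major
Bio        4
Econ       2
Physics    2
Math       1
CS         1
Name: count, dtype: int64
reset_index():
     major  count
0      Bio      4
1     Econ      2
2  Physics      2
3     Math      1
4       CS      1
filter rows where major in ['Physics', 'CS']:
     major  count
2  Physics      2
4       CS      1
add column count_x4 = t['count'] * 4:
     major  count  count_x4
2  Physics      2         8
4       CS      1         4

4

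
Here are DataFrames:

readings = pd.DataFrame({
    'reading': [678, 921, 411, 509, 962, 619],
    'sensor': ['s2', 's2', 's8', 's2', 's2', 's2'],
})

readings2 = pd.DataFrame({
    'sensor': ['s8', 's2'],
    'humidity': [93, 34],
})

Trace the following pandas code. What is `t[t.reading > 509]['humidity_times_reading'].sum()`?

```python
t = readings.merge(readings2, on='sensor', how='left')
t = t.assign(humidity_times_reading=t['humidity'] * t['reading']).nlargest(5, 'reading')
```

108120

merge on 'sensor' (how='left') → 6 rows:
   reading sensor  humidity
0      678     s2        34
1      921     s2        34
2      411     s8        93
3      509     s2        34
4      962     s2        34
5      619     s2        34
add column humidity_times_reading = t['humidity'] * t['reading']:
   reading sensor  humidity  humidity_times_reading
0      678     s2        34                   23052
1      921     s2        34                   31314
2      411     s8        93                   38223
3      509     s2        34                   17306
4      962     s2        34                   32708
5      619     s2        34                   21046
take 5 rows with largest reading:
   reading sensor  humidity  humidity_times_reading
4      962     s2        34                   32708
1      921     s2        34                   31314
0      678     s2        34                   23052
5      619     s2        34                   21046
3      509     s2        34                   17306
filter rows where reading > 509:
   reading sensor  humidity  humidity_times_reading
4      962     s2        34                   32708
1      921     s2        34                   31314
0      678     s2        34                   23052
5      619     s2        34                   21046
Reading off the sum of column 'humidity_times_reading', we get 108120.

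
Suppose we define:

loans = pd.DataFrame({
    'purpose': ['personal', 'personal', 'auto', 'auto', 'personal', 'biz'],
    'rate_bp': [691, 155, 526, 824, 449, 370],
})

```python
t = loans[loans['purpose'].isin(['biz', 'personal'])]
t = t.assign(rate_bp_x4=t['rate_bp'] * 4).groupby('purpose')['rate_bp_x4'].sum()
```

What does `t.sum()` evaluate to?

filter rows where purpose in ['biz', 'personal']:
    purpose  rate_bp
0  personal      691
1  personal      155
4  personal      449
5       biz      370
add column rate_bp_x4 = t['rate_bp'] * 4:
    purpose  rate_bp  rate_bp_x4
0  personal      691        2764
1  personal      155         620
4  personal      449        1796
5       biz      370        1480
group by purpose, sum of rate_bp_x4:
purpose
biz         1480
personal    5180
Name: rate_bp_x4, dtype: int64
Taking the sum of the resulting series gives 6660.

6660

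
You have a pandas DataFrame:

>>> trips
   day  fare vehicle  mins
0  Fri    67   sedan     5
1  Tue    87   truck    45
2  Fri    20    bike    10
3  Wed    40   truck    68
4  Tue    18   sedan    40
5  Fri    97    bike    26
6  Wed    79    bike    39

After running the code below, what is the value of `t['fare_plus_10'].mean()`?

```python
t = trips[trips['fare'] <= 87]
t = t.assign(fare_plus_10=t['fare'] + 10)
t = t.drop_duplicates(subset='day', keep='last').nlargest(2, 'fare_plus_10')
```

filter rows where fare <= 87:
   day  fare vehicle  mins
0  Fri    67   sedan     5
1  Tue    87   truck    45
2  Fri    20    bike    10
3  Wed    40   truck    68
4  Tue    18   sedan    40
6  Wed    79    bike    39
add column fare_plus_10 = t['fare'] + 10:
   day  fare vehicle  mins  fare_plus_10
0  Fri    67   sedan     5            77
1  Tue    87   truck    45            97
2  Fri    20    bike    10            30
3  Wed    40   truck    68            50
4  Tue    18   sedan    40            28
6  Wed    79    bike    39            89
drop duplicate day (keep=last):
   day  fare vehicle  mins  fare_plus_10
2  Fri    20    bike    10            30
4  Tue    18   sedan    40            28
6  Wed    79    bike    39            89
take 2 rows with largest fare_plus_10:
   day  fare vehicle  mins  fare_plus_10
6  Wed    79    bike    39            89
2  Fri    20    bike    10            30
mean of column 'fare_plus_10' → 59.5

59.5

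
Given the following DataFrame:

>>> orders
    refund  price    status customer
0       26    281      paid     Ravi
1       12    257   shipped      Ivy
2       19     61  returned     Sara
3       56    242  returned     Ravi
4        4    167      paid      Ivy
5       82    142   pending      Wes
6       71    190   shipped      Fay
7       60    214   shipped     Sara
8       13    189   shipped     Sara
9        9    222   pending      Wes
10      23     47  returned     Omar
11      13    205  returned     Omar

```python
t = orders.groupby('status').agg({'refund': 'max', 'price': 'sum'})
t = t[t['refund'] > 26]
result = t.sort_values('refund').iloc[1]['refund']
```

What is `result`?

group by status: max(refund), sum(price):
          refund  price
status                 
paid          26    448
pending       82    364
returned      56    555
shipped       71    850
filter rows where refund > 26:
          refund  price
status                 
pending       82    364
returned      56    555
shipped       71    850
sort by refund:
          refund  price
status                 
returned      56    555
shipped       71    850
pending       82    364
The value at position 1, column 'refund' is 71.

71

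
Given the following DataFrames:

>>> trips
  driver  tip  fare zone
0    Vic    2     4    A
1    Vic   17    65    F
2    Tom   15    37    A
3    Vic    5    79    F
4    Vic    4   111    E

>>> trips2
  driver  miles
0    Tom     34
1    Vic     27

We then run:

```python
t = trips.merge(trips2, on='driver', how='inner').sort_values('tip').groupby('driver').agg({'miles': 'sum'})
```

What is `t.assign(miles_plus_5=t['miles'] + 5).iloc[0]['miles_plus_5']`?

39

merge on 'driver' (how='inner') → 5 rows:
  driver  tip  fare zone  miles
0    Vic    2     4    A     27
1    Vic   17    65    F     27
2    Tom   15    37    A     34
3    Vic    5    79    F     27
4    Vic    4   111    E     27
sort by tip:
  driver  tip  fare zone  miles
0    Vic    2     4    A     27
4    Vic    4   111    E     27
3    Vic    5    79    F     27
2    Tom   15    37    A     34
1    Vic   17    65    F     27
group by driver, sum of miles:
        miles
driver       
Tom        34
Vic       108
add column miles_plus_5 = t['miles'] + 5:
        miles  miles_plus_5
driver                     
Tom        34            39
Vic       108           113
Taking the value at position 0, column 'miles_plus_5' gives 39.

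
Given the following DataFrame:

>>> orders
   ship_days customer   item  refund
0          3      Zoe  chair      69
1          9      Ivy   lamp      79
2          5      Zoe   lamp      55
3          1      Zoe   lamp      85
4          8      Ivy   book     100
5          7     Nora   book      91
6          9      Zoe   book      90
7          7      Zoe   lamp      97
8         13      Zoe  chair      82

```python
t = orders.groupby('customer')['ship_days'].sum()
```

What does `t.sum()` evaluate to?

group by customer, sum of ship_days:
customer
Ivy     17
Nora     7
Zoe     38
Name: ship_days, dtype: int64
sum of the resulting series → 62

62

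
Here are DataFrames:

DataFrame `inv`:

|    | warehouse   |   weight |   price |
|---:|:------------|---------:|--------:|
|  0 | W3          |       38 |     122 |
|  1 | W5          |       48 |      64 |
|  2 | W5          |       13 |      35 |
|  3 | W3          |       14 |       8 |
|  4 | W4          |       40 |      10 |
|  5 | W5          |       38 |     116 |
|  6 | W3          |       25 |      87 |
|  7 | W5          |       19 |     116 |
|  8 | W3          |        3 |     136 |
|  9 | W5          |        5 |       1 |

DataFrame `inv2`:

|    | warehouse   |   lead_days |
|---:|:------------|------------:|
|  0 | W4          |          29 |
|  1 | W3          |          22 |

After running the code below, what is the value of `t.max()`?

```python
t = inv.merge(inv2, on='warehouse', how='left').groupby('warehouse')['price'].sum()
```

merge on 'warehouse' (how='left') → 10 rows:
  warehouse  weight  price  lead_days
0        W3      38    122       22.0
1        W5      48     64        NaN
2        W5      13     35        NaN
3        W3      14      8       22.0
4        W4      40     10       29.0
5        W5      38    116        NaN
6        W3      25     87       22.0
7        W5      19    116        NaN
8        W3       3    136       22.0
9        W5       5      1        NaN
group by warehouse, sum of price:
warehouse
W3    353
W4     10
W5    332
Name: price, dtype: int64
Then the max of the resulting series: 353

353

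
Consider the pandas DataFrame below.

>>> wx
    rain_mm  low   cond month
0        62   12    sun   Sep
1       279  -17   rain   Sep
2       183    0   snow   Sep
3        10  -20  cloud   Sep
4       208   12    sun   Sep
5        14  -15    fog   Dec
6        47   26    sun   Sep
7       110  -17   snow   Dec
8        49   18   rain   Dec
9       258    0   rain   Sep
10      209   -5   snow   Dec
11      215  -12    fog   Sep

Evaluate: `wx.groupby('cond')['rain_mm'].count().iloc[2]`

3

group by cond, count of rain_mm:
cond
cloud    1
fog      2
rain     3
snow     3
sun      3
Name: rain_mm, dtype: int64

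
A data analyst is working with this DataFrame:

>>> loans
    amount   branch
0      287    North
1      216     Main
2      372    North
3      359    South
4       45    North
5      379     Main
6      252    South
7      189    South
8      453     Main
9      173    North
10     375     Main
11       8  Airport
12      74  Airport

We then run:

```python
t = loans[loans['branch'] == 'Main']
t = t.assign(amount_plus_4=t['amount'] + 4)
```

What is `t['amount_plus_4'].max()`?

filter rows where branch == 'Main':
    amount branch
1      216   Main
5      379   Main
8      453   Main
10     375   Main
add column amount_plus_4 = t['amount'] + 4:
    amount branch  amount_plus_4
1      216   Main            220
5      379   Main            383
8      453   Main            457
10     375   Main            379

457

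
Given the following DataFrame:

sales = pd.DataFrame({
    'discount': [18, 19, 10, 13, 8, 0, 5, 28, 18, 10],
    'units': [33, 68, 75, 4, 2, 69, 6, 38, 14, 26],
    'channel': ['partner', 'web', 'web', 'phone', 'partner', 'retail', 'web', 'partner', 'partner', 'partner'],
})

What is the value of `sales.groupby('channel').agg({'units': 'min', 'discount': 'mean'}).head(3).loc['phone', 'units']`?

group by channel: min(units), mean(discount):
         units   discount
channel                  
partner      2  16.400000
phone        4  13.000000
retail      69   0.000000
web          6  11.333333
take first 3 rows:
         units  discount
channel                 
partner      2      16.4
phone        4      13.0
retail      69       0.0
Reading off the value at row 'phone', column 'units', we get 4.

4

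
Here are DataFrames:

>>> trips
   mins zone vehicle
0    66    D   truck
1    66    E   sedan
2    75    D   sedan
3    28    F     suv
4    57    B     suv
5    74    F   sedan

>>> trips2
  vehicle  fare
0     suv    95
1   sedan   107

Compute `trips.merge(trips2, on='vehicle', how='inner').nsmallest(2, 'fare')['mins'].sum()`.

85

merge on 'vehicle' (how='inner') → 5 rows:
   mins zone vehicle  fare
0    66    E   sedan   107
1    75    D   sedan   107
2    28    F     suv    95
3    57    B     suv    95
4    74    F   sedan   107
take 2 rows with smallest fare:
   mins zone vehicle  fare
2    28    F     suv    95
3    57    B     suv    95
sum of column 'mins' → 85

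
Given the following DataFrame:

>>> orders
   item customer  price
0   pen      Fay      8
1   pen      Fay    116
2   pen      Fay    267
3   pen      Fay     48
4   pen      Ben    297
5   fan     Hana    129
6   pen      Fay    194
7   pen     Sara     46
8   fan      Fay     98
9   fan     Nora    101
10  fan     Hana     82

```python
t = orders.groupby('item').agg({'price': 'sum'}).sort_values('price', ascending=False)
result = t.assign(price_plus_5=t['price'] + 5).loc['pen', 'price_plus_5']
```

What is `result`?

981

group by item, sum of price:
      price
item       
fan     410
pen     976
sort by price descending:
      price
item       
pen     976
fan     410
add column price_plus_5 = t['price'] + 5:
      price  price_plus_5
item                     
pen     976           981
fan     410           415
Then the value at row 'pen', column 'price_plus_5': 981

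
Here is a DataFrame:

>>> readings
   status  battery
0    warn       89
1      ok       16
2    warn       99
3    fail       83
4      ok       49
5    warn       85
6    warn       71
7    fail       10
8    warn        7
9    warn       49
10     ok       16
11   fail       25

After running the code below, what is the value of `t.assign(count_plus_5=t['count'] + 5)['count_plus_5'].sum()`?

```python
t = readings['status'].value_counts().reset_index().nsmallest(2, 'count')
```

value_counts of status:
status
warn    6
ok      3
fail    3
Name: count, dtype: int64
reset_index():
  status  count
0   warn      6
1     ok      3
2   fail      3
take 2 rows with smallest count:
  status  count
1     ok      3
2   fail      3
add column count_plus_5 = t['count'] + 5:
  status  count  count_plus_5
1     ok      3             8
2   fail      3             8

16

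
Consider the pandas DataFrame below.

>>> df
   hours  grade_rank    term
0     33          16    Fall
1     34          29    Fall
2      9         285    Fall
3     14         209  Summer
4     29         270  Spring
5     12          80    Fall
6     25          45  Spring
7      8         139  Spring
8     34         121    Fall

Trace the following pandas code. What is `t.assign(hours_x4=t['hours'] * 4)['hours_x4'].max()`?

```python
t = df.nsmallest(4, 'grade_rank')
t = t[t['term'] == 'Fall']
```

136

take 4 rows with smallest grade_rank:
   hours  grade_rank    term
0     33          16    Fall
1     34          29    Fall
6     25          45  Spring
5     12          80    Fall
filter rows where term == 'Fall':
   hours  grade_rank  term
0     33          16  Fall
1     34          29  Fall
5     12          80  Fall
add column hours_x4 = t['hours'] * 4:
   hours  grade_rank  term  hours_x4
0     33          16  Fall       132
1     34          29  Fall       136
5     12          80  Fall        48
Finally, max of column 'hours_x4' = 136.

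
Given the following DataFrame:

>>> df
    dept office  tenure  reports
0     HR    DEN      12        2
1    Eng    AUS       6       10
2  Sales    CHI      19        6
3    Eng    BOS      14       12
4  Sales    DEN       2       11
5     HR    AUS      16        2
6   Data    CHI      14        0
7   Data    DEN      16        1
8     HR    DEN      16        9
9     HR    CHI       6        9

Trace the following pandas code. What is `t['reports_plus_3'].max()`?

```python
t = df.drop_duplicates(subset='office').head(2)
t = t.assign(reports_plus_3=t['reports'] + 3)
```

13

drop duplicate office (keep=first):
    dept office  tenure  reports
0     HR    DEN      12        2
1    Eng    AUS       6       10
2  Sales    CHI      19        6
3    Eng    BOS      14       12
take first 2 rows:
  dept office  tenure  reports
0   HR    DEN      12        2
1  Eng    AUS       6       10
add column reports_plus_3 = t['reports'] + 3:
  dept office  tenure  reports  reports_plus_3
0   HR    DEN      12        2               5
1  Eng    AUS       6       10              13
Taking the max of column 'reports_plus_3' gives 13.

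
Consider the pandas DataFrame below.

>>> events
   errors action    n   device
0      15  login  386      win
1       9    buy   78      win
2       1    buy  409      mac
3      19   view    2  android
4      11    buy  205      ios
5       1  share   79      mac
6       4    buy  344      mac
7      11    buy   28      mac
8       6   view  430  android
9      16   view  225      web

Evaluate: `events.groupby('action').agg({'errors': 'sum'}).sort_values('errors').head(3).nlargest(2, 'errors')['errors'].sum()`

group by action, sum of errors:
        errors
action        
buy         36
login       15
share        1
view        41
sort by errors:
        errors
action        
share        1
login       15
buy         36
view        41
take first 3 rows:
        errors
action        
share        1
login       15
buy         36
take 2 rows with largest errors:
        errors
action        
buy         36
login       15

51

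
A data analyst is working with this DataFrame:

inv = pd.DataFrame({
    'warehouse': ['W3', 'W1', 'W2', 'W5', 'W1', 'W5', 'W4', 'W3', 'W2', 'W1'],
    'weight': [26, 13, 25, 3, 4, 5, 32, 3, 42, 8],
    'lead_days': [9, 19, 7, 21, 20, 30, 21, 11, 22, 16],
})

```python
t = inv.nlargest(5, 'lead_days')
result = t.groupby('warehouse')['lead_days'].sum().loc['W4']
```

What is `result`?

take 5 rows with largest lead_days:
  warehouse  weight  lead_days
5        W5       5         30
8        W2      42         22
3        W5       3         21
6        W4      32         21
4        W1       4         20
group by warehouse, sum of lead_days:
warehouse
W1    20
W2    22
W4    21
W5    51
Name: lead_days, dtype: int64

21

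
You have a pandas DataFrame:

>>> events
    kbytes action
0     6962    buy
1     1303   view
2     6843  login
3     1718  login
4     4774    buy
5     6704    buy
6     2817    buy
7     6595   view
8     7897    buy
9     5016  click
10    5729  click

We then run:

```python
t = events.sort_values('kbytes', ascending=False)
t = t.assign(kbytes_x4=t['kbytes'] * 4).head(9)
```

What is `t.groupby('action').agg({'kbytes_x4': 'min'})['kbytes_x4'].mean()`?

21271.0

sort by kbytes descending:
    kbytes action
8     7897    buy
0     6962    buy
2     6843  login
5     6704    buy
7     6595   view
10    5729  click
9     5016  click
4     4774    buy
6     2817    buy
3     1718  login
1     1303   view
add column kbytes_x4 = t['kbytes'] * 4:
    kbytes action  kbytes_x4
8     7897    buy      31588
0     6962    buy      27848
2     6843  login      27372
5     6704    buy      26816
7     6595   view      26380
10    5729  click      22916
9     5016  click      20064
4     4774    buy      19096
6     2817    buy      11268
3     1718  login       6872
1     1303   view       5212
take first 9 rows:
    kbytes action  kbytes_x4
8     7897    buy      31588
0     6962    buy      27848
2     6843  login      27372
5     6704    buy      26816
7     6595   view      26380
10    5729  click      22916
9     5016  click      20064
4     4774    buy      19096
6     2817    buy      11268
group by action, min of kbytes_x4:
        kbytes_x4
action           
buy         11268
click       20064
login       27372
view        26380
Finally, mean of column 'kbytes_x4' = 21271.0.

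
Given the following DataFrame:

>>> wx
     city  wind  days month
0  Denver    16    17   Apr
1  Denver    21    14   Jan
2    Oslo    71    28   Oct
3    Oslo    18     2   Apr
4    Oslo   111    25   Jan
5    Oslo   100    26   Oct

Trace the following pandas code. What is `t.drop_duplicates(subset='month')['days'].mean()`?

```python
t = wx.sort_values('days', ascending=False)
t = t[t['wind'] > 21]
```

sort by days descending:
     city  wind  days month
2    Oslo    71    28   Oct
5    Oslo   100    26   Oct
4    Oslo   111    25   Jan
0  Denver    16    17   Apr
1  Denver    21    14   Jan
3    Oslo    18     2   Apr
filter rows where wind > 21:
   city  wind  days month
2  Oslo    71    28   Oct
5  Oslo   100    26   Oct
4  Oslo   111    25   Jan
drop duplicate month (keep=first):
   city  wind  days month
2  Oslo    71    28   Oct
4  Oslo   111    25   Jan

26.5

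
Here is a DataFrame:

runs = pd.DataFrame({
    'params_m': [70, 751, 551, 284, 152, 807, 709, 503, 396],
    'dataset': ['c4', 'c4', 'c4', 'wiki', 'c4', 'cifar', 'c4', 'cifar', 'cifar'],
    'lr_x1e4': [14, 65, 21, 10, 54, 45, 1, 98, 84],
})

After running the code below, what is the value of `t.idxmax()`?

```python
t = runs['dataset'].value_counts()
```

c4

value_counts of dataset:
dataset
c4       5
cifar    3
wiki     1
Name: count, dtype: int64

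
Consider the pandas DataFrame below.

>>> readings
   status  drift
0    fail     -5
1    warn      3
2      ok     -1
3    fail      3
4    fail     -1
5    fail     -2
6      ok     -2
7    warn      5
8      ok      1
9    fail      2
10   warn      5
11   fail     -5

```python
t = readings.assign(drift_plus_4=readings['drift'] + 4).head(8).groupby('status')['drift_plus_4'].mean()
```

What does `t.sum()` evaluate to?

13.25

add column drift_plus_4 = readings['drift'] + 4:
   status  drift  drift_plus_4
0    fail     -5            -1
1    warn      3             7
2      ok     -1             3
3    fail      3             7
4    fail     -1             3
5    fail     -2             2
6      ok     -2             2
7    warn      5             9
8      ok      1             5
9    fail      2             6
10   warn      5             9
11   fail     -5            -1
take first 8 rows:
  status  drift  drift_plus_4
0   fail     -5            -1
1   warn      3             7
2     ok     -1             3
3   fail      3             7
4   fail     -1             3
5   fail     -2             2
6     ok     -2             2
7   warn      5             9
group by status, mean of drift_plus_4:
status
fail    2.75
ok      2.50
warn    8.00
Name: drift_plus_4, dtype: float64
So sum() = 13.25.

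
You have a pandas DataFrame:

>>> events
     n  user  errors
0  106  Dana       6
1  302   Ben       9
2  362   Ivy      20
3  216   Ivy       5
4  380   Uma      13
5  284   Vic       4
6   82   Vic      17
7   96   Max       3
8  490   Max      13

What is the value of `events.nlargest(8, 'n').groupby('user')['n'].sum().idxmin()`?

take 8 rows with largest n:
     n  user  errors
8  490   Max      13
4  380   Uma      13
2  362   Ivy      20
1  302   Ben       9
5  284   Vic       4
3  216   Ivy       5
0  106  Dana       6
7   96   Max       3
group by user, sum of n:
user
Ben     302
Dana    106
Ivy     578
Max     586
Uma     380
Vic     284
Name: n, dtype: int64
Finally, label with the smallest value = Dana.

Dana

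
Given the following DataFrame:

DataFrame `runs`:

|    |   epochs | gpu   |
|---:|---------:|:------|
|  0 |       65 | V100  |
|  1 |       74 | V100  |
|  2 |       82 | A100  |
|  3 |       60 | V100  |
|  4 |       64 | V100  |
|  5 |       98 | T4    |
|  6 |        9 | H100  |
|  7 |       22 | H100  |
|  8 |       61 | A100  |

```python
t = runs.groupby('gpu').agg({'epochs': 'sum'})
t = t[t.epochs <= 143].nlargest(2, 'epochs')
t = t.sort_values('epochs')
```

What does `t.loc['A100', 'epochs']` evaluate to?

143

group by gpu, sum of epochs:
      epochs
gpu         
A100     143
H100      31
T4        98
V100     263
filter rows where epochs <= 143:
      epochs
gpu         
A100     143
H100      31
T4        98
take 2 rows with largest epochs:
      epochs
gpu         
A100     143
T4        98
sort by epochs:
      epochs
gpu         
T4        98
A100     143
So loc['A100', 'epochs'] = 143.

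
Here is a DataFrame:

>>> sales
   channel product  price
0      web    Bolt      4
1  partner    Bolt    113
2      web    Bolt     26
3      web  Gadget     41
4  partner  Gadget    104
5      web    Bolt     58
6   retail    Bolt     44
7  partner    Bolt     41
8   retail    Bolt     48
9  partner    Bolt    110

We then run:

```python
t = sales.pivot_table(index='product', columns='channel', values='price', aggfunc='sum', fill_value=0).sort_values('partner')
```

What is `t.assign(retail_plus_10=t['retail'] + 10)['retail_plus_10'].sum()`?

112

pivot: rows=product, cols=channel, sum(price):
channel  partner  retail  web
product                      
Bolt         264      92   88
Gadget       104       0   41
sort by partner:
channel  partner  retail  web
product                      
Gadget       104       0   41
Bolt         264      92   88
add column retail_plus_10 = t['retail'] + 10:
channel  partner  retail  web  retail_plus_10
product                                      
Gadget       104       0   41              10
Bolt         264      92   88             102
So sum() = 112.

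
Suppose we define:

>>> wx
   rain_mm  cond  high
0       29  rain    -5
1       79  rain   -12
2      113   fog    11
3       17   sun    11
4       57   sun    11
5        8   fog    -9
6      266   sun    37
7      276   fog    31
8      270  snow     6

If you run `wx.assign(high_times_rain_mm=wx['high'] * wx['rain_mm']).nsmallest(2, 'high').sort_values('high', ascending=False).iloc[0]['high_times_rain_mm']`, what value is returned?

-72

add column high_times_rain_mm = wx['high'] * wx['rain_mm']:
   rain_mm  cond  high  high_times_rain_mm
0       29  rain    -5                -145
1       79  rain   -12                -948
2      113   fog    11                1243
3       17   sun    11                 187
4       57   sun    11                 627
5        8   fog    -9                 -72
6      266   sun    37                9842
7      276   fog    31                8556
8      270  snow     6                1620
take 2 rows with smallest high:
   rain_mm  cond  high  high_times_rain_mm
1       79  rain   -12                -948
5        8   fog    -9                 -72
sort by high descending:
   rain_mm  cond  high  high_times_rain_mm
5        8   fog    -9                 -72
1       79  rain   -12                -948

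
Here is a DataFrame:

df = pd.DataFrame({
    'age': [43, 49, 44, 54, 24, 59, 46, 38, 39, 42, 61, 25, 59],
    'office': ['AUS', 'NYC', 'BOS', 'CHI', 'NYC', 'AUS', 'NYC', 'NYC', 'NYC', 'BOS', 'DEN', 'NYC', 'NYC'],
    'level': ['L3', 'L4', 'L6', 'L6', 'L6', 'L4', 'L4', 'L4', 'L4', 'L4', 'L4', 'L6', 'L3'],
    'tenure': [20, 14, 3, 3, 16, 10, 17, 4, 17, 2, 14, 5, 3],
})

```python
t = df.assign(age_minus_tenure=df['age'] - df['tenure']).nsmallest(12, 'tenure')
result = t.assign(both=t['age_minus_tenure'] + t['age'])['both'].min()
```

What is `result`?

add column age_minus_tenure = df['age'] - df['tenure']:
    age office level  tenure  age_minus_tenure
0    43    AUS    L3      20                23
1    49    NYC    L4      14                35
2    44    BOS    L6       3                41
3    54    CHI    L6       3                51
4    24    NYC    L6      16                 8
5    59    AUS    L4      10                49
6    46    NYC    L4      17                29
7    38    NYC    L4       4                34
8    39    NYC    L4      17                22
9    42    BOS    L4       2                40
10   61    DEN    L4      14                47
11   25    NYC    L6       5                20
12   59    NYC    L3       3                56
take 12 rows with smallest tenure:
    age office level  tenure  age_minus_tenure
9    42    BOS    L4       2                40
2    44    BOS    L6       3                41
3    54    CHI    L6       3                51
12   59    NYC    L3       3                56
7    38    NYC    L4       4                34
11   25    NYC    L6       5                20
5    59    AUS    L4      10                49
1    49    NYC    L4      14                35
10   61    DEN    L4      14                47
4    24    NYC    L6      16                 8
6    46    NYC    L4      17                29
8    39    NYC    L4      17                22
add column both = t['age_minus_tenure'] + t['age']:
    age office level  tenure  age_minus_tenure  both
9    42    BOS    L4       2                40    82
2    44    BOS    L6       3                41    85
3    54    CHI    L6       3                51   105
12   59    NYC    L3       3                56   115
7    38    NYC    L4       4                34    72
11   25    NYC    L6       5                20    45
5    59    AUS    L4      10                49   108
1    49    NYC    L4      14                35    84
10   61    DEN    L4      14                47   108
4    24    NYC    L6      16                 8    32
6    46    NYC    L4      17                29    75
8    39    NYC    L4      17                22    61
Then the min of column 'both': 32

32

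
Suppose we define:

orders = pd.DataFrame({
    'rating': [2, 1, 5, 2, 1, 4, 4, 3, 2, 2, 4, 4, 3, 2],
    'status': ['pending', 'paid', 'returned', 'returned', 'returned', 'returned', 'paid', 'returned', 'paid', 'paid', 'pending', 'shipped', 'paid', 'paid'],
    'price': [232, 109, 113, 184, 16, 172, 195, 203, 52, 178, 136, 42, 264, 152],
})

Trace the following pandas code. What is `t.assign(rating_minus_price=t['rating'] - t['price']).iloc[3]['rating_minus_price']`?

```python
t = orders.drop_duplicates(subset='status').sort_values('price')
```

drop duplicate status (keep=first):
    rating    status  price
0        2   pending    232
1        1      paid    109
2        5  returned    113
11       4   shipped     42
sort by price:
    rating    status  price
11       4   shipped     42
1        1      paid    109
2        5  returned    113
0        2   pending    232
add column rating_minus_price = t['rating'] - t['price']:
    rating    status  price  rating_minus_price
11       4   shipped     42                 -38
1        1      paid    109                -108
2        5  returned    113                -108
0        2   pending    232                -230

-230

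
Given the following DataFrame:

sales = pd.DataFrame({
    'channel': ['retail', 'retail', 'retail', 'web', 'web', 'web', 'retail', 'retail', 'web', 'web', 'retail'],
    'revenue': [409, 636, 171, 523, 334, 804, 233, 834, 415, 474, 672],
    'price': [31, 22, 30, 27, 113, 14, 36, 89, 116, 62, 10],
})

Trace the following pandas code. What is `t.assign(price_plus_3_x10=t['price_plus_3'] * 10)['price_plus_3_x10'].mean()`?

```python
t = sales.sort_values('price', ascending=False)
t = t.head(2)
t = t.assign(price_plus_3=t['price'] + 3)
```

1175.0

sort by price descending:
   channel  revenue  price
8      web      415    116
4      web      334    113
7   retail      834     89
9      web      474     62
6   retail      233     36
0   retail      409     31
2   retail      171     30
3      web      523     27
1   retail      636     22
5      web      804     14
10  retail      672     10
take first 2 rows:
  channel  revenue  price
8     web      415    116
4     web      334    113
add column price_plus_3 = t['price'] + 3:
  channel  revenue  price  price_plus_3
8     web      415    116           119
4     web      334    113           116
add column price_plus_3_x10 = t['price_plus_3'] * 10:
  channel  revenue  price  price_plus_3  price_plus_3_x10
8     web      415    116           119              1190
4     web      334    113           116              1160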